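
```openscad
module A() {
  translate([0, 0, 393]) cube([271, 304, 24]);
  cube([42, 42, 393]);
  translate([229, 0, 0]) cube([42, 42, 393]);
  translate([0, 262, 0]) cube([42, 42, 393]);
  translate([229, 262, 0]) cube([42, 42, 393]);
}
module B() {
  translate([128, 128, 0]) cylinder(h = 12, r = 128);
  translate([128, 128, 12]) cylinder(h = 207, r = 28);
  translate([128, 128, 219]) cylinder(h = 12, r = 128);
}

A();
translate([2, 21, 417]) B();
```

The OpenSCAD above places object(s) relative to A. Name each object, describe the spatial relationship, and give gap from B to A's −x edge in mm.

A is a stool. B is a spool. The spool is on top of the stool. The gap from the spool to the stool's −x edge is 2 mm.

The spool's min-x is at 2; the stool's min-x is 0; gap = 2 mm.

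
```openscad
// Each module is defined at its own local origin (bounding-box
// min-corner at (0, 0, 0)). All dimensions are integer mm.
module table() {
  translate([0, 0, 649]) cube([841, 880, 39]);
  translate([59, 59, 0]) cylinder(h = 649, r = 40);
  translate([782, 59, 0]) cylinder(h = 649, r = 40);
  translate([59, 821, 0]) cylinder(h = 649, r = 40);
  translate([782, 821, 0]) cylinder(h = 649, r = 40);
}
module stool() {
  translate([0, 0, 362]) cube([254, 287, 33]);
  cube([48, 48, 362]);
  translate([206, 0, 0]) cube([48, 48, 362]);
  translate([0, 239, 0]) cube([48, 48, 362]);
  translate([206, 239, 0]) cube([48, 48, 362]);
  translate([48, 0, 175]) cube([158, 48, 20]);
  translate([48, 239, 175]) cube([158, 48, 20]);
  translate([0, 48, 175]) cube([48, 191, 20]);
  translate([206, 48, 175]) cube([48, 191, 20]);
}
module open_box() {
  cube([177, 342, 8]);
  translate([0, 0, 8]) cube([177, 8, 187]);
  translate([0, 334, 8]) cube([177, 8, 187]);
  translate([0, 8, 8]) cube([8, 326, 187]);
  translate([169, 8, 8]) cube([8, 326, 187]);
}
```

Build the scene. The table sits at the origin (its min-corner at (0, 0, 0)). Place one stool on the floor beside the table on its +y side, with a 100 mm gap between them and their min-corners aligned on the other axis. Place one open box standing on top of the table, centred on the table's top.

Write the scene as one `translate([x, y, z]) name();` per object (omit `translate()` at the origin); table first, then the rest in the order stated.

table();
translate([0, 980, 0]) stool();
translate([332, 269, 688]) open_box();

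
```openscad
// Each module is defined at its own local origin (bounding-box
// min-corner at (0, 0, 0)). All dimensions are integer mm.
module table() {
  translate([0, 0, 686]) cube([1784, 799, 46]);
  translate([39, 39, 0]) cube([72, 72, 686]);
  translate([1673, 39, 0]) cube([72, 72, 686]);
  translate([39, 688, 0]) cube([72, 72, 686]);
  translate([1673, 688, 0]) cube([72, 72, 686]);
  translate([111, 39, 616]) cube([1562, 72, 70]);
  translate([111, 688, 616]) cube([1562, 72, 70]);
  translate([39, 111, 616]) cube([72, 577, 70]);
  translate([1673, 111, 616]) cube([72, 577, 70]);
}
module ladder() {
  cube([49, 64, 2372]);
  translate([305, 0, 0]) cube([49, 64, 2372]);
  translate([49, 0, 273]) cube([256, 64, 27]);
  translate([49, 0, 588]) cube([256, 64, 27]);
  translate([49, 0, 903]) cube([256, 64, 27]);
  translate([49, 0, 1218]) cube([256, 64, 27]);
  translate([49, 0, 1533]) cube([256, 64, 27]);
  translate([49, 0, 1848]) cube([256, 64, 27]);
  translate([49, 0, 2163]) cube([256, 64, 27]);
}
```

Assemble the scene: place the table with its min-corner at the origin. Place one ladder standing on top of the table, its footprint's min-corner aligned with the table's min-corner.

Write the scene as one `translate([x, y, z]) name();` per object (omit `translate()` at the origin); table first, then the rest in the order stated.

table();
translate([0, 0, 732]) ladder();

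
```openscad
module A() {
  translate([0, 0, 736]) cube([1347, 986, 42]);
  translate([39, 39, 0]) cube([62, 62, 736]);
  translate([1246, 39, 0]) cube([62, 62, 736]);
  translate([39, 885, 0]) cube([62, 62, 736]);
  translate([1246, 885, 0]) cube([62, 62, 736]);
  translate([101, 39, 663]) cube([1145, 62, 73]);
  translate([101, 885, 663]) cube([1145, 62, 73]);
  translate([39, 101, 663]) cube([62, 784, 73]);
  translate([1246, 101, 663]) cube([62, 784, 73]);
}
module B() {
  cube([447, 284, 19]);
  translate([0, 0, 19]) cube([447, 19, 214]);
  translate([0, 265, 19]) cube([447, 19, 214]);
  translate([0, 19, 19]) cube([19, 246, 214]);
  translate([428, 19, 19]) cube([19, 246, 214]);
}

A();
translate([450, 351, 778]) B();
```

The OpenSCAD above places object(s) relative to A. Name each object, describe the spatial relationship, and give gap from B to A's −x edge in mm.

A is a table. B is an open box. The open box is on top of the table, centred. The gap from the open box to the table's −x edge is 450 mm.

The open box's min-x is at 450; the table's min-x is 0; gap = 450 mm.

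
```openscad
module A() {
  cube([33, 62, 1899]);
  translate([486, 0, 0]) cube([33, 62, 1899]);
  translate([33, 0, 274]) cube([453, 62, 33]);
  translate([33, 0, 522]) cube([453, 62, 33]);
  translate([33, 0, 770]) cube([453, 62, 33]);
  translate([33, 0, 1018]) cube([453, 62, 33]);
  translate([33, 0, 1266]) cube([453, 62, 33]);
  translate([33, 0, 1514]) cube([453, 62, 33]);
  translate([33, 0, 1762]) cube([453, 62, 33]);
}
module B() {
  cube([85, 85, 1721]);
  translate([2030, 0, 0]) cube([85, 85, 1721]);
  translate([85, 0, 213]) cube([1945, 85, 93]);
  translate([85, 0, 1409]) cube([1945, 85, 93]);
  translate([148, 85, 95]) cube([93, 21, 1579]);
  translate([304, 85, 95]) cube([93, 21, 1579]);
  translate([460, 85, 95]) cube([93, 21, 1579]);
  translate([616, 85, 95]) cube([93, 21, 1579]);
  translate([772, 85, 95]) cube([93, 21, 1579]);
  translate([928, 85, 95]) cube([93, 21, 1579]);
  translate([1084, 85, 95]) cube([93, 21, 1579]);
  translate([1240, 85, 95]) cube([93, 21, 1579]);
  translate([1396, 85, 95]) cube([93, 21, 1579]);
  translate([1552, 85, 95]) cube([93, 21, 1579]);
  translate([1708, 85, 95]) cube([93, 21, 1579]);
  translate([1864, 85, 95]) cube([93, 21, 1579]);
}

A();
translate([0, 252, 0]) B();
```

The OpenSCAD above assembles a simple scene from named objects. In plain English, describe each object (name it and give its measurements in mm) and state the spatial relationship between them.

A is a wooden ladder with two side rails of 33×62 mm section and 1899 mm height, set 519 mm apart overall. Between them run 7 rectangular rungs (62 mm deep, 33 mm thick), front faces flush with the rails' −y face. The bottom of the first rung is 274 mm above the floor and each subsequent rung is 248 mm higher than the one below.

B is a fence section. Two 85×85 mm posts, 1721 mm tall, stand on the floor with a clear span of 1945 mm between their inner faces. Two horizontal rails of 85×93 mm section span the gap between the posts with their undersides at z = 213 mm and z = 1409 mm, flush with the posts' −y face. 12 pickets, each 93 mm wide, 21 mm thick and 1579 mm tall, are fixed to the +y face of the rails with their bottoms at z = 95 mm, evenly spaced across the span with equal gaps (rounded down to the nearest mm) at the −x end and between each pair — any rounding remainder accumulates at the +x end.

The fence section is on the floor beside the ladder on its +y side.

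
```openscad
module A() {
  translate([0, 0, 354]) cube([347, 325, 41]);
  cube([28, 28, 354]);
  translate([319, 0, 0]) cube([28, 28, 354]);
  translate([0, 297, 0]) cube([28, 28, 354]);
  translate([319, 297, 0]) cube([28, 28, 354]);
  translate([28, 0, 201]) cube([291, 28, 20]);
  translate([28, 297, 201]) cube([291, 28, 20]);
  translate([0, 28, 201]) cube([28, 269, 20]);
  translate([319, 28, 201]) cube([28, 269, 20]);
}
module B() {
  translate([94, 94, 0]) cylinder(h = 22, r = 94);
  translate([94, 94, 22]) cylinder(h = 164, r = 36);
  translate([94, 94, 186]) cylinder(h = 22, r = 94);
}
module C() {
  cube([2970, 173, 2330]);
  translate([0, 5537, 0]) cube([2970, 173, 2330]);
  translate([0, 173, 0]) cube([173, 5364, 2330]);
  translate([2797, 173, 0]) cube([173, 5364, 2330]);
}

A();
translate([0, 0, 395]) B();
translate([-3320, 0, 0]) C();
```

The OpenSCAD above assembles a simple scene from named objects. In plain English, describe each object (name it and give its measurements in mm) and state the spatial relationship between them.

A is a four-legged stool. The seat is a 347×325×41 mm slab whose top surface is at z = 395 mm; four square legs, each 28×28 mm in cross-section, run from the floor (z = 0) to the underside of the seat, each flush with a corner of the seat. Four stretchers, 28 mm wide and 20 mm tall, connect adjacent legs with their undersides at z = 201 mm, each running between the inner faces of the legs it joins and aligned with the legs' outer faces on the other axis.

B is a spool: two coaxial disc flanges of radius 94 mm and thickness 22 mm, joined by a core cylinder of radius 36 mm and height 164 mm. The lower flange rests on z = 0 and the three cylinders share a vertical axis.

C is a box-shaped house frame (walls only): outside footprint 2970×5710 mm, wall height 2330 mm, wall thickness 173 mm. The two y-facing walls run the full x-width; the two x-facing walls fit between the inner faces of the y-facing walls.

The spool is on top of the stool. The house frame is on the floor beside the stool on its −x side.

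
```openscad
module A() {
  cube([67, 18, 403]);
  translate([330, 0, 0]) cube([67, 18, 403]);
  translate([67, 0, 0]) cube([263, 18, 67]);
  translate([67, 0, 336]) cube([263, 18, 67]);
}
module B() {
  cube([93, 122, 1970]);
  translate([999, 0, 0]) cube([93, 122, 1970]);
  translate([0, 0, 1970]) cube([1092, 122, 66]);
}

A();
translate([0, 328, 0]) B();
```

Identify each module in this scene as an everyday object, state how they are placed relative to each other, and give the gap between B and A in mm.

A is a picture frame. B is a door frame. The door frame is on the floor beside the picture frame on its +y side. The gap between the door frame and the picture frame is 310 mm.

The door frame's nearest face is 310 mm from the picture frame's +y face.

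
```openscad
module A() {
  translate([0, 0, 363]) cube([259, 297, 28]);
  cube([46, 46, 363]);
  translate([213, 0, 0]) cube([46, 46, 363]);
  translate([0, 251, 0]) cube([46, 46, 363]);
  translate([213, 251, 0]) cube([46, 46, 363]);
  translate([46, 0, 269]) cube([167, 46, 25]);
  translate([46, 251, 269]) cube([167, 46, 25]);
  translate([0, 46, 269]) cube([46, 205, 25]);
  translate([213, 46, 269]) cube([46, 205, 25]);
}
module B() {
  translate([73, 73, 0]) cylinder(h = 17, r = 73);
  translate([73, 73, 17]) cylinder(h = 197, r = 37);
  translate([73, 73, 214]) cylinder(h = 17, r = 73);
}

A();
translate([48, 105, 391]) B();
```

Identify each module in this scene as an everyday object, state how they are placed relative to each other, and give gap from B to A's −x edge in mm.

A is a stool. B is a spool. The spool is on top of the stool. The gap from the spool to the stool's −x edge is 48 mm.

The spool's min-x is at 48; the stool's min-x is 0; gap = 48 mm.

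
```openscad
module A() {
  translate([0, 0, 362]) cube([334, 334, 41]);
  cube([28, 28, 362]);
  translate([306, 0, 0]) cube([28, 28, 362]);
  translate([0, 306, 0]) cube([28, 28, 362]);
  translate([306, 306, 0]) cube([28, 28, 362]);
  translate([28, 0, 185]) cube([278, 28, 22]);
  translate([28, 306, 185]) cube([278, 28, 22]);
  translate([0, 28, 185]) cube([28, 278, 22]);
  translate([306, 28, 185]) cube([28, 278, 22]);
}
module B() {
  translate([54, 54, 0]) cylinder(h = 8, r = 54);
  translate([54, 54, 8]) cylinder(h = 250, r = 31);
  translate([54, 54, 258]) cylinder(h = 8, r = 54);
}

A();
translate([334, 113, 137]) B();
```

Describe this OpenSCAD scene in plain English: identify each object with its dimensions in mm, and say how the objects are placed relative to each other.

A is a four-legged stool. The seat is 334×334 mm, 41 mm thick, top at z = 403 mm. It stands on four square legs, each 28×28 mm in cross-section, from z = 0 to the seat underside, each flush with a corner of the seat. Four stretchers, 28 mm wide and 22 mm tall, connect adjacent legs with their undersides at z = 185 mm, each running between the inner faces of the legs it joins and aligned with the legs' outer faces on the other axis.

B is a spool: two coaxial disc flanges of radius 54 mm and thickness 8 mm, joined by a core cylinder of radius 31 mm and height 250 mm. The lower flange rests on z = 0 and the three cylinders share a vertical axis.

The spool is beside the stool with their tops flush at z = 403.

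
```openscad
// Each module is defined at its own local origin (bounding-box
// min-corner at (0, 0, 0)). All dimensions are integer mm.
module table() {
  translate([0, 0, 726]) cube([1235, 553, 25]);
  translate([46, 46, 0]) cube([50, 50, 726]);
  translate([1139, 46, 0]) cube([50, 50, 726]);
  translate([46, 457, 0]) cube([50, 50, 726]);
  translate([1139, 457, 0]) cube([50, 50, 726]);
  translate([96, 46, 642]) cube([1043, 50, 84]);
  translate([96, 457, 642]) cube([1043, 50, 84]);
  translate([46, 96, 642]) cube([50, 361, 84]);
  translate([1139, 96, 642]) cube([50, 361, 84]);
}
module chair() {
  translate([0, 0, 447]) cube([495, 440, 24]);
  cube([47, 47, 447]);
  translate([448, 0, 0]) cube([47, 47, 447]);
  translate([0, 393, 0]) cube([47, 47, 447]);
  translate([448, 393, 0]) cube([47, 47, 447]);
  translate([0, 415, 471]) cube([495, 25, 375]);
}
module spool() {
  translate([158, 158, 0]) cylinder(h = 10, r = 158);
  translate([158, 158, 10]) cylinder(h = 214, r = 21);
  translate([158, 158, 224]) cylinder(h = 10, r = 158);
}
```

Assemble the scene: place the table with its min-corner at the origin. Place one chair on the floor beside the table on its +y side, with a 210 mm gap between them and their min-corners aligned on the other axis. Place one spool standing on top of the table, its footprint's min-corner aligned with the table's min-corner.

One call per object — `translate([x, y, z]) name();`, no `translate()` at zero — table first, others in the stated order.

table();
translate([0, 763, 0]) chair();
translate([0, 0, 751]) spool();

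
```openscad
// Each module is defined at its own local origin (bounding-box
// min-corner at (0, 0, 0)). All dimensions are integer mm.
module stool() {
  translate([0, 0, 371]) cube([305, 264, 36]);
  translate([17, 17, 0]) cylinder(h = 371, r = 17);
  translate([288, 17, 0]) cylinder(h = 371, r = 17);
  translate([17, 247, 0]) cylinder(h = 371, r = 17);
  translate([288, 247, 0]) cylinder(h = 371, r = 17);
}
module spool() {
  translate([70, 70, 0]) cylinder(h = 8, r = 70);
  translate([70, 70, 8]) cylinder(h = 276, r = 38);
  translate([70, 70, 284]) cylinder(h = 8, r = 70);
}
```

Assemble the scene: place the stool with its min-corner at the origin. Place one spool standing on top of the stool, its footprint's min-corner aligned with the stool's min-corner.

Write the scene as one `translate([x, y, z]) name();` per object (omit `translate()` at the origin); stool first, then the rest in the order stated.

stool();
translate([0, 0, 407]) spool();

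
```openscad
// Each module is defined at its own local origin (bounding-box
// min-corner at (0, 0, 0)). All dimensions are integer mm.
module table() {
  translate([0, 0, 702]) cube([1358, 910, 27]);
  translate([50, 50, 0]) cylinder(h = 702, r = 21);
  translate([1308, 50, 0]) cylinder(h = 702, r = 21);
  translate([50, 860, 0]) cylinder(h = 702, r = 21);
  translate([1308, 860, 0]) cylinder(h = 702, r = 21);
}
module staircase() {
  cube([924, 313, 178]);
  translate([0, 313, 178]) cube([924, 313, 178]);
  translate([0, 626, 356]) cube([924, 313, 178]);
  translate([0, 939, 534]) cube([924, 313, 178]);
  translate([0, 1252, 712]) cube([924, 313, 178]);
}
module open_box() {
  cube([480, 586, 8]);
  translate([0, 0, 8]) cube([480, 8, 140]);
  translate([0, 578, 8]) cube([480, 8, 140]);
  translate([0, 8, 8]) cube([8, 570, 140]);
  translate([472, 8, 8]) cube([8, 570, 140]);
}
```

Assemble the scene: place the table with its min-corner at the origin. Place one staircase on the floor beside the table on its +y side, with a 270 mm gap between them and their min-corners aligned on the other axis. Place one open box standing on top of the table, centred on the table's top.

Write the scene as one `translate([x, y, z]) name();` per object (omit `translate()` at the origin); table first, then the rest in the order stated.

table();
translate([0, 1180, 0]) staircase();
translate([439, 162, 729]) open_box();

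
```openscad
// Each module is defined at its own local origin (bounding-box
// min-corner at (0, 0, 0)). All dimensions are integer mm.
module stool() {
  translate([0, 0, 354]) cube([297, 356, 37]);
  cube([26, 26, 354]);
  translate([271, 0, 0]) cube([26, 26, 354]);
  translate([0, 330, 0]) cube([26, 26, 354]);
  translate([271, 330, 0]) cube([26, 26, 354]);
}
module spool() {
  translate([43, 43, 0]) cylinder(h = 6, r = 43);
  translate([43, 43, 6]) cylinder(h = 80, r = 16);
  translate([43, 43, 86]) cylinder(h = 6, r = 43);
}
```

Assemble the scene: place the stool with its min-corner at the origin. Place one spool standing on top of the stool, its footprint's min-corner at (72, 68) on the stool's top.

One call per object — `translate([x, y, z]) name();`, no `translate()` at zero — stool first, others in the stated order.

stool();
translate([72, 68, 391]) spool();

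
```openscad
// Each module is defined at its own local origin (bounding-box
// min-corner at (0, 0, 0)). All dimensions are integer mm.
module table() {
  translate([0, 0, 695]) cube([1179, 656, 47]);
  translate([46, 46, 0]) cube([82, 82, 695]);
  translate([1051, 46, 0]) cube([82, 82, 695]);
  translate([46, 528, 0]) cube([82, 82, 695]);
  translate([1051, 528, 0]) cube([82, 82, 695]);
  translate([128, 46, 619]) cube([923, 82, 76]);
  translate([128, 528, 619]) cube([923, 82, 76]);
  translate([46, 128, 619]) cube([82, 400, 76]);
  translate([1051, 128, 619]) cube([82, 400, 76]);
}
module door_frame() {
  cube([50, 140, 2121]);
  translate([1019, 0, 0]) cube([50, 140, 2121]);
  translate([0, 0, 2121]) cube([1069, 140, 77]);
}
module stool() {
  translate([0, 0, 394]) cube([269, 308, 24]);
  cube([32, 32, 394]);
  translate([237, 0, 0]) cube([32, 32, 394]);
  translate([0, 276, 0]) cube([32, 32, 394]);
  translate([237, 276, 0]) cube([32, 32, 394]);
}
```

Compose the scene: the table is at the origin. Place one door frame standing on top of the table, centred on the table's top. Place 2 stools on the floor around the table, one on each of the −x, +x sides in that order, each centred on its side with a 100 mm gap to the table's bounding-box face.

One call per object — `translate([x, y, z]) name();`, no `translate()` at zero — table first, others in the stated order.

table();
translate([55, 258, 742]) door_frame();
translate([-369, 174, 0]) stool();
translate([1279, 174, 0]) stool();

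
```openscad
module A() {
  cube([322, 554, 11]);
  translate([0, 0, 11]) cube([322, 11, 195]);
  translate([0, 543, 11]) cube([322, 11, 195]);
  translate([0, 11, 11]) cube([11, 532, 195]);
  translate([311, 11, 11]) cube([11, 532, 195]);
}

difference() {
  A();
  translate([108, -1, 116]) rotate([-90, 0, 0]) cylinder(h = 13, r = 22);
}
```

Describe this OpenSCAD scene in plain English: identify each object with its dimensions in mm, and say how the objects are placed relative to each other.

A is an open-topped rectangular box: outside dimensions 322×554×206 mm, with a uniform wall and base thickness of 11 mm. The base is a full 322×554 slab on the floor; four walls sit on top of the base. The front and back walls (the −y and +y sides) span the full width; the two side walls fit between them.

The open box has a circular hole of radius 22 mm through its front wall, centred at (x = 108, z = 116).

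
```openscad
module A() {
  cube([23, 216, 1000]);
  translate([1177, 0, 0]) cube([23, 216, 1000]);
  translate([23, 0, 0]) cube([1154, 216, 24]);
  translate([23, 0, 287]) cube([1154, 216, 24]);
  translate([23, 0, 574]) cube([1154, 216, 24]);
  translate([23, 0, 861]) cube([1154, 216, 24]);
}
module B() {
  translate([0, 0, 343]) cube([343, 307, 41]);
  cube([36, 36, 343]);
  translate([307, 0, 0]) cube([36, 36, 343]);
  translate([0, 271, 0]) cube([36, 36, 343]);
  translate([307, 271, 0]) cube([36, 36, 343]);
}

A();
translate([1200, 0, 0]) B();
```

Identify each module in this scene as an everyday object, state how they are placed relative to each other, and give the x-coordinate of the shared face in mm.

The bookshelf's +x face and the stool's −x face are both at x = 1200 mm.

A is a bookshelf. B is a stool. The stool is against the bookshelf's +x side, with their −y faces flush. The x-coordinate of the shared face is 1200 mm.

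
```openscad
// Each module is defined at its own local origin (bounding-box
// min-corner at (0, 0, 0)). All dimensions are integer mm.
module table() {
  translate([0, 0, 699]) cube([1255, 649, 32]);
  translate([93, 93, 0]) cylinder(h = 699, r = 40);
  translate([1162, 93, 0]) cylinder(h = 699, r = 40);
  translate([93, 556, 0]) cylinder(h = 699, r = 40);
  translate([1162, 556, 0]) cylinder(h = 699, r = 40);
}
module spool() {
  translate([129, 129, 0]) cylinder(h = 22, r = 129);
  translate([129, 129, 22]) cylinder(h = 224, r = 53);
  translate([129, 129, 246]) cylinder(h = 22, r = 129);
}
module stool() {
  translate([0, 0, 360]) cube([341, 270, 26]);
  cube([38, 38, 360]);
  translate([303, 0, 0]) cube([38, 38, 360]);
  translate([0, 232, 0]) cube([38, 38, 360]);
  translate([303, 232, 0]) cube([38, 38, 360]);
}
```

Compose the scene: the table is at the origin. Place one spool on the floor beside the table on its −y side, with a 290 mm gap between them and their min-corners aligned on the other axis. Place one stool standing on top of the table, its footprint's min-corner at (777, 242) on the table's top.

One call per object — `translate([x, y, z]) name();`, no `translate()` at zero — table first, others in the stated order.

table();
translate([0, -548, 0]) spool();
translate([777, 242, 731]) stool();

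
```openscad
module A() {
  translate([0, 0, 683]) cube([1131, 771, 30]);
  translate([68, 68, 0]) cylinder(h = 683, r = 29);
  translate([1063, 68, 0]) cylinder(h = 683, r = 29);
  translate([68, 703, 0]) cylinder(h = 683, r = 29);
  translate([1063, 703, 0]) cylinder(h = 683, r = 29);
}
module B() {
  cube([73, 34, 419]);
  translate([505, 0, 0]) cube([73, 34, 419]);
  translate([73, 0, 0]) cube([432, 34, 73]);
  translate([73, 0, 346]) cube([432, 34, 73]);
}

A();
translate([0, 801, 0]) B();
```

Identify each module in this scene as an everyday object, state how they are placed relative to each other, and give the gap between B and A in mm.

A is a table. B is a picture frame. The picture frame is on the floor beside the table on its +y side. The gap between the picture frame and the table is 30 mm.

The picture frame's nearest face is 30 mm from the table's +y face.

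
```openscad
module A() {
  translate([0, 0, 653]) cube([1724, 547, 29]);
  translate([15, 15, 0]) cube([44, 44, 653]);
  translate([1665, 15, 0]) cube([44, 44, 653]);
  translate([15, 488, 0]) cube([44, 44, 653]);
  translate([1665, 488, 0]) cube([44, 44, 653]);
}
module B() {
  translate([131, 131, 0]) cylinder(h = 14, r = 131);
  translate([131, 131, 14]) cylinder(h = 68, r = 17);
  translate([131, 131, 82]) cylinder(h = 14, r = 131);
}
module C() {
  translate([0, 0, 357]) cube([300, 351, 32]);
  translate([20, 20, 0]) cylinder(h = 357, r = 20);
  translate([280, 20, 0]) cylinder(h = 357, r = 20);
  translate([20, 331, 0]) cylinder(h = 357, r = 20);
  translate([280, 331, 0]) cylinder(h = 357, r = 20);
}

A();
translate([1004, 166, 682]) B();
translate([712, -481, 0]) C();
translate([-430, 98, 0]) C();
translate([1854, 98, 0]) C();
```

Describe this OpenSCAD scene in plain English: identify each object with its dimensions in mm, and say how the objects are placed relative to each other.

A is a rectangular dining table. The top is 1724×547×29 mm with its upper surface at z = 682 mm. It stands on four 44×44 mm square legs, each inset 15 mm from the nearest pair of top edges, running from the floor to the underside of the top.

B is a spool: two coaxial disc flanges of radius 131 mm and thickness 14 mm, joined by a core cylinder of radius 17 mm and height 68 mm. The lower flange rests on z = 0 and the three cylinders share a vertical axis.

C is a four-legged stool. The seat is 300×351 mm, 32 mm thick, top at z = 389 mm. It stands on four round legs, each 40 mm in diameter, from z = 0 to the seat underside, each leg's axis is inset half a diameter from the nearest pair of seat edges (so the leg's bounding box is flush with the corner).

The spool is on top of the table. Three stools sit around the table at the −y, −x, +x sides.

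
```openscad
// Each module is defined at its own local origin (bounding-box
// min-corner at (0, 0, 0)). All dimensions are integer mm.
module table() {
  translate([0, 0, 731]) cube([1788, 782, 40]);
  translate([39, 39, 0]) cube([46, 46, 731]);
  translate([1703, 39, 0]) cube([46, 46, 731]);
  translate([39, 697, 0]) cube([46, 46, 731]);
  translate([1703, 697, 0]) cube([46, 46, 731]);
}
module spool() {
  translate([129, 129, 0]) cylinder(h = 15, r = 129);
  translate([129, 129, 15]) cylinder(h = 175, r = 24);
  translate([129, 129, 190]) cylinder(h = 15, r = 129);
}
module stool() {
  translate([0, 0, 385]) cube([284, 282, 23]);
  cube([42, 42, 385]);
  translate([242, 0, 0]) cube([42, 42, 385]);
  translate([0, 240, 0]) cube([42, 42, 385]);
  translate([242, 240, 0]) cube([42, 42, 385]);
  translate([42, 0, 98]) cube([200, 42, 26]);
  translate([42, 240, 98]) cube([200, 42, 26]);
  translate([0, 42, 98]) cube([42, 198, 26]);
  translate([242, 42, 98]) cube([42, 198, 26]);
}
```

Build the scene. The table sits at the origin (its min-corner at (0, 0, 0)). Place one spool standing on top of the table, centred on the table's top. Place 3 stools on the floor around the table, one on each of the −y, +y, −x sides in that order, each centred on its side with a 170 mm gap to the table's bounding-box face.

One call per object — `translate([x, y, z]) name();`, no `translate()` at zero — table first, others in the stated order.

table();
translate([765, 262, 771]) spool();
translate([752, -452, 0]) stool();
translate([752, 952, 0]) stool();
translate([-454, 250, 0]) stool();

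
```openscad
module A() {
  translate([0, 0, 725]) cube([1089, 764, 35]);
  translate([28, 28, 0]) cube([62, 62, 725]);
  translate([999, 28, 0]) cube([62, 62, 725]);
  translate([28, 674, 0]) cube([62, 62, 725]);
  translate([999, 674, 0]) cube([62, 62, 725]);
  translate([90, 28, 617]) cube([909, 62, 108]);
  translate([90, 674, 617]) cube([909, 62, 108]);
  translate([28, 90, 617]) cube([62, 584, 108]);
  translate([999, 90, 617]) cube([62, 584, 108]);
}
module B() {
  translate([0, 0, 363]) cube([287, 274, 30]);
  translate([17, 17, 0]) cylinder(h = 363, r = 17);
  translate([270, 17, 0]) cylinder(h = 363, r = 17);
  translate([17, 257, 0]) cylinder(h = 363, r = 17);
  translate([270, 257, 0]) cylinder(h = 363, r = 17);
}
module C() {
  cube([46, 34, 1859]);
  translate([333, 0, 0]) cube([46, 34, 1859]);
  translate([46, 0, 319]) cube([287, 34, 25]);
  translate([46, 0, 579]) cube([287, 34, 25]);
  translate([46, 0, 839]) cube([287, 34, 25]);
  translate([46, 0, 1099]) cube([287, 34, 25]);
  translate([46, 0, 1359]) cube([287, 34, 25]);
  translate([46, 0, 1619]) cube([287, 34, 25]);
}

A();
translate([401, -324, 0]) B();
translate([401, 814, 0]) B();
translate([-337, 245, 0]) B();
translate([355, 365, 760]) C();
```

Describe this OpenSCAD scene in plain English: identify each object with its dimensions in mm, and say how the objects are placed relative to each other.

A is a rectangular dining table. The top is 1089×764×35 mm with its upper surface at z = 760 mm. It stands on four 62×62 mm square legs, each inset 28 mm from the nearest pair of top edges, running from the floor to the underside of the top. Four apron rails, 62 mm thick and 108 mm tall, run between adjacent legs with their top edges flush with the underside of the top and their outer faces flush with the legs' outer faces.

B is a four-legged stool. The seat is a 287×274×30 mm slab whose top surface is at z = 393 mm; four round legs, each 34 mm in diameter, run from the floor (z = 0) to the underside of the seat, each leg's axis is inset half a diameter from the nearest pair of seat edges (so the leg's bounding box is flush with the corner).

C is a straight ladder. Two 46×34 mm vertical rails, 1859 mm tall, stand 379 mm apart (outside-to-outside) with their front faces coplanar on the −y side. 6 rungs, each 34 mm deep and 25 mm tall, span between the inner faces of the rails, front faces flush with the rails. The lowest rung's underside is at z = 319 mm and rungs are spaced 260 mm apart (underside to underside).

Three stools sit around the table at the −y, +y, −x sides. The ladder is on top of the table, centred.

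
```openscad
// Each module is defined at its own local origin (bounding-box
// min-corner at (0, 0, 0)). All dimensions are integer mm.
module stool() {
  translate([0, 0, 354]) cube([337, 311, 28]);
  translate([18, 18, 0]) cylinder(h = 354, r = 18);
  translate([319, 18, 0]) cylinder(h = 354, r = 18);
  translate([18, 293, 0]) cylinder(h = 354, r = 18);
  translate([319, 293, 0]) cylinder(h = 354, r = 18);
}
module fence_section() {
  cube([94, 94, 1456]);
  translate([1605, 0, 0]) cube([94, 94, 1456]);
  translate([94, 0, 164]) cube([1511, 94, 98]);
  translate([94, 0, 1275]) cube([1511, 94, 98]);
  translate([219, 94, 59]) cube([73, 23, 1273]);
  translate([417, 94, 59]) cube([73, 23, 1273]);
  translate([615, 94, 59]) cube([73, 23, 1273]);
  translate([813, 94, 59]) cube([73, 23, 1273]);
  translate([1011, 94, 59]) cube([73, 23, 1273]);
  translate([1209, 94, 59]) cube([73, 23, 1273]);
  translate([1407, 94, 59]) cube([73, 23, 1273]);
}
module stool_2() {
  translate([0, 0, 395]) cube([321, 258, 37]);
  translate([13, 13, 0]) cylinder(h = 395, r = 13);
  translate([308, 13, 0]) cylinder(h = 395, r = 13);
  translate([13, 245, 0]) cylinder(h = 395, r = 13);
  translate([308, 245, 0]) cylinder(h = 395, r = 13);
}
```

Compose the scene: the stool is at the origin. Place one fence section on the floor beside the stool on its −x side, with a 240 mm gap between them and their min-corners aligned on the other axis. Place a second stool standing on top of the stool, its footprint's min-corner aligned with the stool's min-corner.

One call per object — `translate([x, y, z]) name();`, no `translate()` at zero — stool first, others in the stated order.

stool();
translate([-1939, 0, 0]) fence_section();
translate([0, 0, 382]) stool_2();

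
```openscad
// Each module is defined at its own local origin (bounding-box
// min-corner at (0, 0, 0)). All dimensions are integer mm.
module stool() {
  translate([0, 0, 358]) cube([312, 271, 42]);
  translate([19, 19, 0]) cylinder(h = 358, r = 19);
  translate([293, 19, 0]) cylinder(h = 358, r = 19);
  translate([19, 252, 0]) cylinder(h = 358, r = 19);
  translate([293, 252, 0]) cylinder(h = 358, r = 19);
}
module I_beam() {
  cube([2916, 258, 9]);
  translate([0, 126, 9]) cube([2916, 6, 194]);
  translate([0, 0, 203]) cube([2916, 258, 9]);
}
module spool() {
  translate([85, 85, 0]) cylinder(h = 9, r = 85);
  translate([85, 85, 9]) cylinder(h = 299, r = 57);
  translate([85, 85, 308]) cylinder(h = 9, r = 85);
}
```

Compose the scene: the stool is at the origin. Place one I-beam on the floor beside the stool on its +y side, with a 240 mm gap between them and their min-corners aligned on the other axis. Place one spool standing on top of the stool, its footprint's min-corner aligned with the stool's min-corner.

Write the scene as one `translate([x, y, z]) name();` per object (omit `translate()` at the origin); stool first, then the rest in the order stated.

stool();
translate([0, 511, 0]) I_beam();
translate([0, 0, 400]) spool();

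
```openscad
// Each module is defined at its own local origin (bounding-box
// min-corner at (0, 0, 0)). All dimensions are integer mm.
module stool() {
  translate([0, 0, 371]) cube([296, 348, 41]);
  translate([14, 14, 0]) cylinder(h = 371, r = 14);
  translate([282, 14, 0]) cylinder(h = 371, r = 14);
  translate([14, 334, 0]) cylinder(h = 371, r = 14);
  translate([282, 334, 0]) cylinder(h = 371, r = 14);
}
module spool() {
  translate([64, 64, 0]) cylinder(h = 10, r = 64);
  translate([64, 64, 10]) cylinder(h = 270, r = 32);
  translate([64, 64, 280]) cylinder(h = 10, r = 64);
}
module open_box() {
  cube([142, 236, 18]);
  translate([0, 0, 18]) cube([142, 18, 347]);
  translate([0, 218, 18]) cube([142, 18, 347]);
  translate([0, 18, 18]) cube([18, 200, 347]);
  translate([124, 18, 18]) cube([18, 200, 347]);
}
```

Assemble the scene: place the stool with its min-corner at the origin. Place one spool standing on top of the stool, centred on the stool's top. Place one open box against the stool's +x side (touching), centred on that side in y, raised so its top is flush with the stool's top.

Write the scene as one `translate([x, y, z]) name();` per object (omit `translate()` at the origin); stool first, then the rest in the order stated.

stool();
translate([84, 110, 412]) spool();
translate([296, 56, 47]) open_box();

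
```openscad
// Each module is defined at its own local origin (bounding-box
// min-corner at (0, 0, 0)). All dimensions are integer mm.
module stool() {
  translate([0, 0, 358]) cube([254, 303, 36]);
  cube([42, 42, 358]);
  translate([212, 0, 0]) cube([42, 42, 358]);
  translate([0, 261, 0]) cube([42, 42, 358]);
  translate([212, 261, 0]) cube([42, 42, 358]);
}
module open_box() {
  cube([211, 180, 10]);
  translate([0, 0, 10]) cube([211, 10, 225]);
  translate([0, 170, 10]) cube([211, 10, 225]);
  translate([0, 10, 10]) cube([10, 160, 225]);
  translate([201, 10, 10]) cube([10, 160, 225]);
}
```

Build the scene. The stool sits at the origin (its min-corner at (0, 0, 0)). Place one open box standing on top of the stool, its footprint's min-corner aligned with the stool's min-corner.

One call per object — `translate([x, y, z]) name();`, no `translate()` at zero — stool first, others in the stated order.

stool();
translate([0, 0, 394]) open_box();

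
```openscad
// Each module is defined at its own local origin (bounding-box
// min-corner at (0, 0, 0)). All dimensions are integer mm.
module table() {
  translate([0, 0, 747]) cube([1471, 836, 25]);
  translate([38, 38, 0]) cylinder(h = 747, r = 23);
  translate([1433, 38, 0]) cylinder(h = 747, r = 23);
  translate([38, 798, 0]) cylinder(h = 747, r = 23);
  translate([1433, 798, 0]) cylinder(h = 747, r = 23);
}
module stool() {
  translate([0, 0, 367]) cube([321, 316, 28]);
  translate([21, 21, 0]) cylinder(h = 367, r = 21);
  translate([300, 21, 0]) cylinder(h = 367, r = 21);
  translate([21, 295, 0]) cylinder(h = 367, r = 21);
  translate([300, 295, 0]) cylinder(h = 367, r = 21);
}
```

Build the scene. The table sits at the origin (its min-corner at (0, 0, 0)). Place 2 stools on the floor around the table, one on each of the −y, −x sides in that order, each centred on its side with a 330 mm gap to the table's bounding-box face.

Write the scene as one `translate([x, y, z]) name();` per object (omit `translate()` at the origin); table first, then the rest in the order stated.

table();
translate([575, -646, 0]) stool();
translate([-651, 260, 0]) stool();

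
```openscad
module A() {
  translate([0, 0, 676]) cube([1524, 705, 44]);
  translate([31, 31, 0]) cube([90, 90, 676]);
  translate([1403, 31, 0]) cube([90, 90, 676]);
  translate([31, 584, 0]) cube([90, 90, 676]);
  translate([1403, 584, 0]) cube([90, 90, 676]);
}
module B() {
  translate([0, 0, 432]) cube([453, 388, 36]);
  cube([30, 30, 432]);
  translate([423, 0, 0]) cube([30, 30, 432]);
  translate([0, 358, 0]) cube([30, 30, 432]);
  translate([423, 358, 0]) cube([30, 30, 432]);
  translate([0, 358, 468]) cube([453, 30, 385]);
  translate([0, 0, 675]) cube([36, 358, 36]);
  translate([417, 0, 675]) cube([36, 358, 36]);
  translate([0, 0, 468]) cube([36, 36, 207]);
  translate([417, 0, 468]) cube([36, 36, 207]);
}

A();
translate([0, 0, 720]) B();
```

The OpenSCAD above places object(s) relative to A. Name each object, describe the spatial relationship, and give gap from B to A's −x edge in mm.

The chair's min-x is at 0; the table's min-x is 0; gap = 0 mm.

A is a table. B is a chair. The chair is on top of the table. The gap from the chair to the table's −x edge is 0 mm.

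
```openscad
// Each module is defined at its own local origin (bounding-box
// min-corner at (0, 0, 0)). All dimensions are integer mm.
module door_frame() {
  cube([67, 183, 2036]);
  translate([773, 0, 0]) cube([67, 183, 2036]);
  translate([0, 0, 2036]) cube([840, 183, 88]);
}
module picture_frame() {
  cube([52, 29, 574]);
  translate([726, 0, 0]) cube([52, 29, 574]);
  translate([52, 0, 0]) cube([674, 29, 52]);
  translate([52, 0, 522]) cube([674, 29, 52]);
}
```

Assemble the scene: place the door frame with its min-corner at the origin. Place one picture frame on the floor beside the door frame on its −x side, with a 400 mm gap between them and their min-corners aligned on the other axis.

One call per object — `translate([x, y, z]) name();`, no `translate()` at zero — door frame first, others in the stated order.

door_frame();
translate([-1178, 0, 0]) picture_frame();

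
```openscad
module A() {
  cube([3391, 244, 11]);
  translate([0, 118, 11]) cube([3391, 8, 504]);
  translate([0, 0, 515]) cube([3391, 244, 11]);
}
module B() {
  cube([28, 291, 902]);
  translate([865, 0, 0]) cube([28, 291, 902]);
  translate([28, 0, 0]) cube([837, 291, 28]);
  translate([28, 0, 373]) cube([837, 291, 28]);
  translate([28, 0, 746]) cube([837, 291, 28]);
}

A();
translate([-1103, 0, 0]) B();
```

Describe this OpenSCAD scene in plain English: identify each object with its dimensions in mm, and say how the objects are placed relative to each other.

A is an I-beam lying along x, 3391 mm long. Overall section height 526 mm. Two flanges 244 mm wide (y) and 11 mm thick, one on the floor and one at the top; a web 8 mm thick runs between them, centred on the flange width.

B is an open bookshelf. Two side panels, each 28 mm thick, 291 mm deep and 902 mm tall, stand 893 mm apart (outside-to-outside). Between them sit 3 shelves, each 28 mm thick and 291 mm deep, spanning the full gap between the sides. The bottom shelf rests on the floor (its underside at z = 0) and the clear gap between one shelf's top and the next shelf's underside is 345 mm.

The bookshelf is on the floor beside the I-beam on its −x side.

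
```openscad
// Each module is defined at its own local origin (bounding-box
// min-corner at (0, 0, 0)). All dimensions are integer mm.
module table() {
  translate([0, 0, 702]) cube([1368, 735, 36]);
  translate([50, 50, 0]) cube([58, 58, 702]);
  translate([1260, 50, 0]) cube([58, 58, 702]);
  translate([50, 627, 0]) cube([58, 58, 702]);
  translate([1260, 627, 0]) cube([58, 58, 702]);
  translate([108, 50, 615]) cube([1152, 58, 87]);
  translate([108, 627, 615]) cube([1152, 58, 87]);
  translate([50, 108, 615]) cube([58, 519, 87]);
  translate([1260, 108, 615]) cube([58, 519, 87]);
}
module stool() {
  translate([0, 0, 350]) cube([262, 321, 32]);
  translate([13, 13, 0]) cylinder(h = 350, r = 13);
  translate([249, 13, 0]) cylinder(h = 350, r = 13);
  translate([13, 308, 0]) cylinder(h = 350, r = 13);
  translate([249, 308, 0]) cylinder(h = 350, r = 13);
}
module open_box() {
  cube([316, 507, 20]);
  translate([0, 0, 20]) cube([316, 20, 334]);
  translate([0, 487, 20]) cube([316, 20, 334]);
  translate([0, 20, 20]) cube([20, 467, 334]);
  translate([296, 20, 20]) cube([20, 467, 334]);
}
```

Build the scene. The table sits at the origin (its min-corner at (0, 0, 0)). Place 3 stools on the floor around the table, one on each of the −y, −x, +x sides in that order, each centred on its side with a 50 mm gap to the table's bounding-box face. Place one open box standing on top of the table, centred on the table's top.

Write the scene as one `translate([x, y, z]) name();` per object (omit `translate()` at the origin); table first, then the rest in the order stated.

table();
translate([553, -371, 0]) stool();
translate([-312, 207, 0]) stool();
translate([1418, 207, 0]) stool();
translate([526, 114, 738]) open_box();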